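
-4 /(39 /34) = -136 /39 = -3.49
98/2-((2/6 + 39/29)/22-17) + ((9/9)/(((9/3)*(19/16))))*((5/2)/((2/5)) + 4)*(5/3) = 3857653/54549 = 70.72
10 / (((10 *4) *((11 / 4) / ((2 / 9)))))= 2 / 99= 0.02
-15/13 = -1.15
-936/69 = -312/23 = -13.57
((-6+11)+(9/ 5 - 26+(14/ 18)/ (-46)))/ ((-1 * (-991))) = -39779/ 2051370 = -0.02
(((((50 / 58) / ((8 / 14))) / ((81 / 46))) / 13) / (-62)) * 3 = -0.00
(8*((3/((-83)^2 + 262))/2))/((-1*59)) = -12/421909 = -0.00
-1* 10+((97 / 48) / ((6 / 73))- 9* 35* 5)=-449399 / 288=-1560.41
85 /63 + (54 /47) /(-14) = 536 /423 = 1.27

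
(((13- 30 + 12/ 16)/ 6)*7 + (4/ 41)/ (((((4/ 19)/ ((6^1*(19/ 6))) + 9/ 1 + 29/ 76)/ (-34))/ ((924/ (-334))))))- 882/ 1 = -6753740763/ 7504312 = -899.98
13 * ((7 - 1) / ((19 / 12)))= 49.26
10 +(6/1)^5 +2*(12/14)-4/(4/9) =54451/7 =7778.71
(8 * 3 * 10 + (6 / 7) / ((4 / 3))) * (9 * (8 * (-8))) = -970272 / 7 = -138610.29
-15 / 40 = -3 / 8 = -0.38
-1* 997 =-997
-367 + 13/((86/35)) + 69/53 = -360.41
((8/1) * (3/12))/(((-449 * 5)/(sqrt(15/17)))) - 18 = -18 - 2 * sqrt(255)/38165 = -18.00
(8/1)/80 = 1/10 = 0.10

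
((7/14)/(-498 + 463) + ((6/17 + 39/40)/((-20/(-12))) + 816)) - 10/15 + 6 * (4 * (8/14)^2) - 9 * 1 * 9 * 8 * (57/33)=-1623611287/5497800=-295.32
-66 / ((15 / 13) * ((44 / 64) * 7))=-416 / 35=-11.89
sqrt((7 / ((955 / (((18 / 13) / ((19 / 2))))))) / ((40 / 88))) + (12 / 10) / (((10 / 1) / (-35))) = -21 / 5 + 6* sqrt(3632629) / 235885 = -4.15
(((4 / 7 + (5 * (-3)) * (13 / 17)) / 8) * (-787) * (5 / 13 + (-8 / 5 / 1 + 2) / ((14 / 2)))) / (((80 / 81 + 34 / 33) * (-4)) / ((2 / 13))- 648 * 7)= -0.10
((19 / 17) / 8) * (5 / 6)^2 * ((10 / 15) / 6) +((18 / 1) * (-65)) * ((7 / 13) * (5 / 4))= -34699925 / 44064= -787.49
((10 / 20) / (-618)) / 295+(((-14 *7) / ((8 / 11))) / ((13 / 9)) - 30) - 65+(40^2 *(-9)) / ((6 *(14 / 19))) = -57160429163 / 16590210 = -3445.43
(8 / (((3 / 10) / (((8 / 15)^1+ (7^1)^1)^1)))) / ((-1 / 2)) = -3616 / 9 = -401.78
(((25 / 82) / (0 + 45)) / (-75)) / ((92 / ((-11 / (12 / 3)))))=11 / 4073760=0.00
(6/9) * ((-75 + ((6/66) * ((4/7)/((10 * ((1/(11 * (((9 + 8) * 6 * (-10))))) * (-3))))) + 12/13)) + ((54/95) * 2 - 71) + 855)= 12630146/25935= 486.99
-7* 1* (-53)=371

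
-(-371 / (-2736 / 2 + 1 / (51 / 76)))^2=-7306209 / 99121936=-0.07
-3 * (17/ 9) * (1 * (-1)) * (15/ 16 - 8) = -1921/ 48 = -40.02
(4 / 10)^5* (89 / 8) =356 / 3125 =0.11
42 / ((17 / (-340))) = -840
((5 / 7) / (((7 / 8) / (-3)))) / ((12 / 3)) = -30 / 49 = -0.61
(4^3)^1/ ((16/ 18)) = 72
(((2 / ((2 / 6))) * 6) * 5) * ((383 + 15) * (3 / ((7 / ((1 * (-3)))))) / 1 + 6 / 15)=-644256 / 7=-92036.57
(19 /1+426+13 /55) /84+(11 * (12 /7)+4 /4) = 4151 /165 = 25.16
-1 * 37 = -37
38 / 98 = 19 / 49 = 0.39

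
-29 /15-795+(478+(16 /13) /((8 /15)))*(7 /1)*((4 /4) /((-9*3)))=-1617158 /1755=-921.46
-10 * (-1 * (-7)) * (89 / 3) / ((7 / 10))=-8900 / 3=-2966.67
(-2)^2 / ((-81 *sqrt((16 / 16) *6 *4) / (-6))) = 2 *sqrt(6) / 81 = 0.06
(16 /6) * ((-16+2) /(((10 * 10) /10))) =-56 /15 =-3.73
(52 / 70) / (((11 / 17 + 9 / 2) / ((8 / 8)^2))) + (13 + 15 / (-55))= 12.87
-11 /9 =-1.22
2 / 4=1 / 2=0.50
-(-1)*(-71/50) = -71/50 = -1.42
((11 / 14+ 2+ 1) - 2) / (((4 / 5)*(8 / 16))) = 125 / 28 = 4.46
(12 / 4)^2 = 9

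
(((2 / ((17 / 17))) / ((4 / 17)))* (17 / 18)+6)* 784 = 98980 / 9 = 10997.78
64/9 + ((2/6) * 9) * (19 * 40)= 20584/9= 2287.11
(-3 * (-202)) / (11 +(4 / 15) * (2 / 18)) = 81810 / 1489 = 54.94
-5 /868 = -0.01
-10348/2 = -5174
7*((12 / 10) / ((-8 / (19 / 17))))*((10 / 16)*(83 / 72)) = -11039 / 13056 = -0.85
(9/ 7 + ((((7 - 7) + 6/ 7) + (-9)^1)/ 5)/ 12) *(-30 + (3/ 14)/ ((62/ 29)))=-596919/ 17360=-34.38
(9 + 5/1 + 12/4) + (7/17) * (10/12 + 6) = 2021/102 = 19.81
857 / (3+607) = 857 / 610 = 1.40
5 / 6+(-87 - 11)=-97.17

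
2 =2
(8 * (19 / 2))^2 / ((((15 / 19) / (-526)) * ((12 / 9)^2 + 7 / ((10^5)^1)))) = -3463520640000 / 1600063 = -2164615.17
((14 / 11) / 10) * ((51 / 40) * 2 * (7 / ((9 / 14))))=5831 / 1650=3.53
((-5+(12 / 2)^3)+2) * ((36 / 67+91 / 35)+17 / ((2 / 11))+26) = 17501571 / 670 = 26121.75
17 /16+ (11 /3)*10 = 1811 /48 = 37.73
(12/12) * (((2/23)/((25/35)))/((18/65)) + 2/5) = 869/1035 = 0.84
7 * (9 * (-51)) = -3213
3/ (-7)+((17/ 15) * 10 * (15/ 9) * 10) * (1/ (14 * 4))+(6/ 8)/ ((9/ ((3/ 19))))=2023/ 684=2.96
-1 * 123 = -123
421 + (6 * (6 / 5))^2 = 11821 / 25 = 472.84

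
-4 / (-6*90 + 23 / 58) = 232 / 31297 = 0.01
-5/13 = -0.38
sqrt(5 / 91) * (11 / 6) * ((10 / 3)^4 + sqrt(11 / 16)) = 11 * sqrt(5005) / 2184 + 55000 * sqrt(455) / 22113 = 53.41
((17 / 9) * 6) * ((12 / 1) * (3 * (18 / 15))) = 489.60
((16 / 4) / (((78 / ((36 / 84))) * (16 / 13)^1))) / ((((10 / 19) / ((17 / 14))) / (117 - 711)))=-95931 / 3920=-24.47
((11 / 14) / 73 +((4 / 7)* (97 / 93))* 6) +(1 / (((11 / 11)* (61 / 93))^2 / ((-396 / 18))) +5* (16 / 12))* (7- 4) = -15304545071 / 117888722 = -129.82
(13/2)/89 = 13/178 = 0.07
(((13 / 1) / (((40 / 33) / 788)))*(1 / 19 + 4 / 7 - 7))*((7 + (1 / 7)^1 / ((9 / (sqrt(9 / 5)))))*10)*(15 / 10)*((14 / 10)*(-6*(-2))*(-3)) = 1290006432*sqrt(5) / 3325 + 27090135072 / 95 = 286026848.00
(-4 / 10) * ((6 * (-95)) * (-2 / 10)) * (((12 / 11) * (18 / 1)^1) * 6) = -295488 / 55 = -5372.51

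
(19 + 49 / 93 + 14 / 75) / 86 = 7639 / 33325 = 0.23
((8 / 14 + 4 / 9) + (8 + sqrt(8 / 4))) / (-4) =-142 / 63 - sqrt(2) / 4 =-2.61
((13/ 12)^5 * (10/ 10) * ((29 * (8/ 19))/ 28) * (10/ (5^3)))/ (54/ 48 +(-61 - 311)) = -10767497/ 76712378400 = -0.00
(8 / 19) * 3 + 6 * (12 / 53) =2640 / 1007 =2.62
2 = 2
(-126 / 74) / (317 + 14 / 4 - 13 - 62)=-0.01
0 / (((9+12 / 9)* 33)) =0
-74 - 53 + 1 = -126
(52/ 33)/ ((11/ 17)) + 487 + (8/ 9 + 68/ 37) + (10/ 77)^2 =971736767/ 1974357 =492.18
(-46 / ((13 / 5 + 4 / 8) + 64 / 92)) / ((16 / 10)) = -13225 / 1746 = -7.57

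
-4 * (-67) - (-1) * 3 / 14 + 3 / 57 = 71359 / 266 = 268.27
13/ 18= 0.72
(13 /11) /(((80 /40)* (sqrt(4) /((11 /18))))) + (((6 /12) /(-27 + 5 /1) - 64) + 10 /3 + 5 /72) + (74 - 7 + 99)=6967 /66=105.56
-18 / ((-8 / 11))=99 / 4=24.75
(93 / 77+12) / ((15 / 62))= 21018 / 385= 54.59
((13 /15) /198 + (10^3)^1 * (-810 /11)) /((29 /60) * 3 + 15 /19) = -755509046 /22977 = -32881.10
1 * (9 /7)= 9 /7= 1.29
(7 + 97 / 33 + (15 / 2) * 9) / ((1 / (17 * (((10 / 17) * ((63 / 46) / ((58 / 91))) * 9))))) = 439520445 / 29348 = 14976.16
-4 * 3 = -12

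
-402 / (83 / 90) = -435.90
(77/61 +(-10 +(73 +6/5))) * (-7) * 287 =-40111694/305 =-131513.75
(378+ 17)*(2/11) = 71.82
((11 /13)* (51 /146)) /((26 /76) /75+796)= 799425 /2152913737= 0.00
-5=-5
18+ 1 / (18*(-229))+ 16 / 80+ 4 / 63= 2634839 / 144270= 18.26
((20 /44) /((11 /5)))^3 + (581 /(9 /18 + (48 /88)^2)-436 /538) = 727.71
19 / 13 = 1.46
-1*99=-99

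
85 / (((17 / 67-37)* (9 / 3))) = -0.77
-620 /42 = -310 /21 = -14.76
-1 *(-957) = 957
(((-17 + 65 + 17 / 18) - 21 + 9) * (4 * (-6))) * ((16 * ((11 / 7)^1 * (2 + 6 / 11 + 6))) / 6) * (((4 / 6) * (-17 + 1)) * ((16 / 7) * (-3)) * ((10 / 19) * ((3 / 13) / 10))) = -7700480 / 273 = -28206.89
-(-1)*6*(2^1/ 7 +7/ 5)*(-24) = -242.74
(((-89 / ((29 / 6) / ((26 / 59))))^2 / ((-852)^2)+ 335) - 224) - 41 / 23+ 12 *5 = 57436739829939 / 339425567303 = 169.22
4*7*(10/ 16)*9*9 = 2835/ 2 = 1417.50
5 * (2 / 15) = 2 / 3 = 0.67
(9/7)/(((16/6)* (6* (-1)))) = -9/112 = -0.08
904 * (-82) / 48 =-4633 / 3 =-1544.33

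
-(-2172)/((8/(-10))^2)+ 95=13955/4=3488.75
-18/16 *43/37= -387/296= -1.31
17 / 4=4.25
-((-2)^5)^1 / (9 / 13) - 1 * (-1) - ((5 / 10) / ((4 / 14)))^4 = 87191 / 2304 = 37.84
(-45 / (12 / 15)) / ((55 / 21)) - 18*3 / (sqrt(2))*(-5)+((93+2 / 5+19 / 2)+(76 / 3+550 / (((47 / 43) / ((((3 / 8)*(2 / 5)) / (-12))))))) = 6232921 / 62040+135*sqrt(2) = 291.38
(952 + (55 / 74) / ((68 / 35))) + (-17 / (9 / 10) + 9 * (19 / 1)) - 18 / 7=349326979 / 317016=1101.92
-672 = -672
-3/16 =-0.19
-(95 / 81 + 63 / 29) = -7858 / 2349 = -3.35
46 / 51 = 0.90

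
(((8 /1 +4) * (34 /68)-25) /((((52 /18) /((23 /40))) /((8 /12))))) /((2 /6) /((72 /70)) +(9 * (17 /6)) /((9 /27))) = -35397 /1078610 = -0.03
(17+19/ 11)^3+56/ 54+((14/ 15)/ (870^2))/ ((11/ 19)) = 5514771065677/ 839528250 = 6568.89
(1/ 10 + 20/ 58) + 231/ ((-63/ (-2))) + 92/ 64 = 64141/ 6960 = 9.22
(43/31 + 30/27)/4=697/1116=0.62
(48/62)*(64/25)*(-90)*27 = -746496/155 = -4816.10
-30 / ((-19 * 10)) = 3 / 19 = 0.16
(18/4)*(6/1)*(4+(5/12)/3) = 447/4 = 111.75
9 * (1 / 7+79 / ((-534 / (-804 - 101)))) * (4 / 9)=1001998 / 1869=536.11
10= 10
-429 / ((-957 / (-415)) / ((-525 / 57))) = 944125 / 551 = 1713.48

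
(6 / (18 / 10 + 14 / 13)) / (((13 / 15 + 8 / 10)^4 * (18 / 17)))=351 / 1375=0.26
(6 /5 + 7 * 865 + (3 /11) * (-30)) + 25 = 334016 /55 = 6073.02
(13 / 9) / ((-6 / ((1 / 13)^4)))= -1 / 118638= -0.00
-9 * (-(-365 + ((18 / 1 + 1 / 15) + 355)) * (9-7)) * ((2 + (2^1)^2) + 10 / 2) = 7986 / 5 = 1597.20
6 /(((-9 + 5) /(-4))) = 6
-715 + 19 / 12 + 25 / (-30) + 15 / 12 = -713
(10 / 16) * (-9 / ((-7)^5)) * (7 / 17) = 45 / 326536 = 0.00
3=3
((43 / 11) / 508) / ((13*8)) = 43 / 581152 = 0.00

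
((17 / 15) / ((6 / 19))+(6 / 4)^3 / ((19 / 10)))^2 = 336685801 / 11696400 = 28.79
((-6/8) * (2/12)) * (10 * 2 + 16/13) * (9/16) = -621/416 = -1.49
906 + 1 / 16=906.06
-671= -671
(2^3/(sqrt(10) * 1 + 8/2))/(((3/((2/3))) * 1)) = 32/27-8 * sqrt(10)/27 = 0.25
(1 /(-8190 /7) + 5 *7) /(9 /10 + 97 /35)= 286643 /30069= 9.53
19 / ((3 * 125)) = 0.05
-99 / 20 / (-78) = 33 / 520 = 0.06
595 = 595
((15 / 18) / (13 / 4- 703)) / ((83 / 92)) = -920 / 696951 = -0.00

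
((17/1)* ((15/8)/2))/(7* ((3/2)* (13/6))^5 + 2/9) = 146880/23393507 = 0.01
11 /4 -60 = -229 /4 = -57.25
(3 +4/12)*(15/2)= 25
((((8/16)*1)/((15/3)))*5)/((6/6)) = 1/2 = 0.50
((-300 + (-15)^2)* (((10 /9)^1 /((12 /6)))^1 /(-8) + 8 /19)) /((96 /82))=-493025 /21888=-22.52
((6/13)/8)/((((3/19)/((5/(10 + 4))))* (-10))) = -19/1456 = -0.01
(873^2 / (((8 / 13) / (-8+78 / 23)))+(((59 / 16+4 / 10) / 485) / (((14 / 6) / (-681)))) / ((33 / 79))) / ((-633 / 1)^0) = -392202734041179 / 68714800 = -5707689.38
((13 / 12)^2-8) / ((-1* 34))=983 / 4896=0.20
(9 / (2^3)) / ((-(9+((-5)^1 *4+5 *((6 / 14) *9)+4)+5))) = -63 / 968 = -0.07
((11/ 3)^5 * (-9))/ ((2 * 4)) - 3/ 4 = -161213/ 216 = -746.36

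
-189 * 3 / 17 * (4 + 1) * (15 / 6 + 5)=-1250.74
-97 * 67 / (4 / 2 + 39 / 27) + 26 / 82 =-2397728 / 1271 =-1886.49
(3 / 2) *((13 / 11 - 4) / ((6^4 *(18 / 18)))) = -31 / 9504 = -0.00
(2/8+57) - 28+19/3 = 427/12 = 35.58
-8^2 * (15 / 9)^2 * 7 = -11200 / 9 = -1244.44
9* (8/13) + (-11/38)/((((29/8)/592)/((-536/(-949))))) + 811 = 413005417/522899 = 789.84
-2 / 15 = -0.13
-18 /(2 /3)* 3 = -81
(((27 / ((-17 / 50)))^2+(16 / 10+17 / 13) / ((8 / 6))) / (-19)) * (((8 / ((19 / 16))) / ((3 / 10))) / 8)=-931.99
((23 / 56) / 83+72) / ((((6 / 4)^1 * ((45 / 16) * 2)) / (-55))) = -7362938 / 15687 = -469.37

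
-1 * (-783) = 783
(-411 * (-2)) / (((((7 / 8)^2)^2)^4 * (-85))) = -231372430856159232 / 2824799098416085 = -81.91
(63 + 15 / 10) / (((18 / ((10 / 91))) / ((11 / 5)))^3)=57233 / 366235506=0.00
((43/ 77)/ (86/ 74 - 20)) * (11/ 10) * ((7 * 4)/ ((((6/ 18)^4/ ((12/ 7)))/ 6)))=-18557424/ 24395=-760.71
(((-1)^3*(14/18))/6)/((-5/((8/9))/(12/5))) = 112/2025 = 0.06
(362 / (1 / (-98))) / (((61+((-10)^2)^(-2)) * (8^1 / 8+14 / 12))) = -43440000 / 161837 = -268.42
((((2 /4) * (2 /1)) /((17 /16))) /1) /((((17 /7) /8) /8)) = 7168 /289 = 24.80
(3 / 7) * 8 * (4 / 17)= 0.81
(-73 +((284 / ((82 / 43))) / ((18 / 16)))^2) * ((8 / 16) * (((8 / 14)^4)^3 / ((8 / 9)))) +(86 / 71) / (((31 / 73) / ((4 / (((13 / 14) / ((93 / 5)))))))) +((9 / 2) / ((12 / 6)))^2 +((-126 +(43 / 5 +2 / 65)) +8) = 32383148416477939919 / 237883891496623344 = 136.13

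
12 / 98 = 6 / 49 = 0.12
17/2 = 8.50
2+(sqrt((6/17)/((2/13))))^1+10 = sqrt(663)/17+12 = 13.51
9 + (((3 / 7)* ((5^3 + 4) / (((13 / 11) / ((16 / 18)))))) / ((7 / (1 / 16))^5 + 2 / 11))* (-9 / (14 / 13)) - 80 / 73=2740467745692779 / 346714291047929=7.90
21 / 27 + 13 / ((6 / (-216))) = -467.22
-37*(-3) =111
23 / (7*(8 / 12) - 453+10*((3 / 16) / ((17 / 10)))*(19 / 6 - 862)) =-9384 / 569395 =-0.02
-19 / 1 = -19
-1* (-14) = 14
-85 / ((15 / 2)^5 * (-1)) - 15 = -2277581 / 151875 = -15.00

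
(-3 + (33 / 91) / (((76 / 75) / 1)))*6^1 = -54819 / 3458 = -15.85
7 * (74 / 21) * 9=222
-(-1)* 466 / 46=233 / 23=10.13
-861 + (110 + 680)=-71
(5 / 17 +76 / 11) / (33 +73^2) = 1347 / 1002694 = 0.00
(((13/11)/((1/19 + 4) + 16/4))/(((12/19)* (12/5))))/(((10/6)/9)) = 4693/8976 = 0.52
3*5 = 15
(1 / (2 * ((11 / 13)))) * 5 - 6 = -67 / 22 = -3.05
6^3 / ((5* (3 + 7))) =108 / 25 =4.32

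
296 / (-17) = -296 / 17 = -17.41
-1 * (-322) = 322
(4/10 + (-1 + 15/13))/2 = 18/65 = 0.28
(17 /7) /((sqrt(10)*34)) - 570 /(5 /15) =-1710+sqrt(10) /140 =-1709.98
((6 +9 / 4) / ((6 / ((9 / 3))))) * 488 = 2013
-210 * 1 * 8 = -1680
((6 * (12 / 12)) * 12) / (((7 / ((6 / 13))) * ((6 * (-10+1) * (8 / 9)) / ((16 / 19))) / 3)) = -432 / 1729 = -0.25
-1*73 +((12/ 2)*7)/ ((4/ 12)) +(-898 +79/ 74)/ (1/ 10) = -329904/ 37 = -8916.32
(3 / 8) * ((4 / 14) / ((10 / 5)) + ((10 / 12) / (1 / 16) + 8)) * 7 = 451 / 8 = 56.38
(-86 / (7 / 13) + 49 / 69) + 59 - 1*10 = -53132 / 483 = -110.00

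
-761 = -761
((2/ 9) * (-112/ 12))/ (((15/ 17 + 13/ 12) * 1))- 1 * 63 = -231175/ 3609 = -64.06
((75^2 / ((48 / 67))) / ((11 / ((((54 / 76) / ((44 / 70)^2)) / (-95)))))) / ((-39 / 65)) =1385015625 / 61502848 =22.52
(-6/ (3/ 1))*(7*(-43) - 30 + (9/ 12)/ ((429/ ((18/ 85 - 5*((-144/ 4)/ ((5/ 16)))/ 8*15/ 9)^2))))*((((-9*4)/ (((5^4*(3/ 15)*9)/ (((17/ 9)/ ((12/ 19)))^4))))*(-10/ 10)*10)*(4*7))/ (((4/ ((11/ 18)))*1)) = 1601503005053651/ 23914845000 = 66966.90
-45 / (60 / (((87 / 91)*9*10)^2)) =-45981675 / 8281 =-5552.67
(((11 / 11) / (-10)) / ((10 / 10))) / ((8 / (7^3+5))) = -87 / 20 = -4.35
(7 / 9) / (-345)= -7 / 3105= -0.00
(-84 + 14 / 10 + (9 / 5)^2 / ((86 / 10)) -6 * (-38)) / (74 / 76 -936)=-1190996 / 7639165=-0.16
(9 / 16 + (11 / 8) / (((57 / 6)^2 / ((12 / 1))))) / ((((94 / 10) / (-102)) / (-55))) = 444.82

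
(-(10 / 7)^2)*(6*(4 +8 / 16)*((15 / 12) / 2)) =-3375 / 98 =-34.44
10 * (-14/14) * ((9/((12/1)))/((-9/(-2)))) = -5/3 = -1.67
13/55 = 0.24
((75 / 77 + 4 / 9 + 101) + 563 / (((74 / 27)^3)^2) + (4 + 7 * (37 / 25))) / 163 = 335999326003904687 / 463715023094769600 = 0.72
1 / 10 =0.10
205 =205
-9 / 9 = -1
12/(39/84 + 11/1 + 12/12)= 336/349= 0.96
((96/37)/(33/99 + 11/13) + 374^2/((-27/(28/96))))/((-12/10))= 1040035345/827172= 1257.34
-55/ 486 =-0.11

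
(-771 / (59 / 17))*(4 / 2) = -26214 / 59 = -444.31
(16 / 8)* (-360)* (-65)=46800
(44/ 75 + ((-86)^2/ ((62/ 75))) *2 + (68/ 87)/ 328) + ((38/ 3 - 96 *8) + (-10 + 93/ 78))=615609674273/ 35937525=17130.00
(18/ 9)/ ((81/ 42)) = 28/ 27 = 1.04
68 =68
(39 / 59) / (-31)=-39 / 1829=-0.02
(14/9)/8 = 7/36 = 0.19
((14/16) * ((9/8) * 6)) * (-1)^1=-189/32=-5.91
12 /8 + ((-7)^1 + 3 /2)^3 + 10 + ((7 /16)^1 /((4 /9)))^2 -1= -634495 /4096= -154.91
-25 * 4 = -100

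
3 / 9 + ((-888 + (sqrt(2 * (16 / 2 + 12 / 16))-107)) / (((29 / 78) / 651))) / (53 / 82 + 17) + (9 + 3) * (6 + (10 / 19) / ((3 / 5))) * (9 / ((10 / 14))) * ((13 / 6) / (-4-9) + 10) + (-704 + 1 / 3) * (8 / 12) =-3192207672523 / 35878365 + 2081898 * sqrt(70) / 41963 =-88557.96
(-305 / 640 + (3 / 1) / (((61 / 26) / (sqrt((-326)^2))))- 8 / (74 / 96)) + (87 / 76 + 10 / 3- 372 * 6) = -29995173637 / 16467072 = -1821.52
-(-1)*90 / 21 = 4.29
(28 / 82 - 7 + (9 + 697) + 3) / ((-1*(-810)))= 14398 / 16605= 0.87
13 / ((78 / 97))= 97 / 6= 16.17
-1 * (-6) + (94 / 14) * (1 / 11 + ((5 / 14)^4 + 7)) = 53.72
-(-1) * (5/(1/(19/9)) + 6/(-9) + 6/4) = 205/18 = 11.39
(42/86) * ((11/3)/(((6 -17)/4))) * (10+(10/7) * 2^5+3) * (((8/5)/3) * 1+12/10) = -14248/215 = -66.27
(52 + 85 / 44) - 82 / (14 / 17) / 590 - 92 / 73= 348239383 / 6632780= 52.50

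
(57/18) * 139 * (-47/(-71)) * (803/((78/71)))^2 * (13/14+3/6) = 28413563393765/127764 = 222390997.42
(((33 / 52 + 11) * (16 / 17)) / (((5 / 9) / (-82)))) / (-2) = 178596 / 221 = 808.13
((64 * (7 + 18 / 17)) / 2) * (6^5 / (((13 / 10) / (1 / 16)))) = 21306240 / 221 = 96408.33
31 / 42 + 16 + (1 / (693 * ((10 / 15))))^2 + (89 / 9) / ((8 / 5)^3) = 174419647 / 9106944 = 19.15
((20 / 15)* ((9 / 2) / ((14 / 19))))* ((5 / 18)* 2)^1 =95 / 21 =4.52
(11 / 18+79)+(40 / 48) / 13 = 79.68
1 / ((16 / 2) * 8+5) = 1 / 69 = 0.01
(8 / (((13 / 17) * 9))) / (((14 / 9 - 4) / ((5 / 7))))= -340 / 1001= -0.34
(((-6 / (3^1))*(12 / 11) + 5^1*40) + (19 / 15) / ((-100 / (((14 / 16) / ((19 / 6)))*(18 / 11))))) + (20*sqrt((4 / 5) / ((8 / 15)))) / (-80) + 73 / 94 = 102670539 / 517000- sqrt(6) / 8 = 198.28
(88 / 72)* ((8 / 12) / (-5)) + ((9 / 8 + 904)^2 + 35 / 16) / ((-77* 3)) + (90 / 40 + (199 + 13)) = -2217022121 / 665280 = -3332.46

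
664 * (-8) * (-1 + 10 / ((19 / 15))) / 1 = -695872 / 19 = -36624.84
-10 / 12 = -5 / 6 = -0.83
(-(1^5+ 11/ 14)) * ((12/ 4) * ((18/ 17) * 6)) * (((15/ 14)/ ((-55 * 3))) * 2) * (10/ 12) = 3375/ 9163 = 0.37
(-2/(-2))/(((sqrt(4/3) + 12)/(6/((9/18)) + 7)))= 171/107 - 19 * sqrt(3)/214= 1.44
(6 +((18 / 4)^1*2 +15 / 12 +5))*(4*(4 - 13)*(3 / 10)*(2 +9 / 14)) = -16983 / 28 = -606.54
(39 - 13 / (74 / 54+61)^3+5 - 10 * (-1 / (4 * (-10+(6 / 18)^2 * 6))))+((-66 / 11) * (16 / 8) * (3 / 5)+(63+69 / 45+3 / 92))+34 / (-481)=112087558517672099 / 1109477421753792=101.03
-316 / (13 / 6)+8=-1792 / 13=-137.85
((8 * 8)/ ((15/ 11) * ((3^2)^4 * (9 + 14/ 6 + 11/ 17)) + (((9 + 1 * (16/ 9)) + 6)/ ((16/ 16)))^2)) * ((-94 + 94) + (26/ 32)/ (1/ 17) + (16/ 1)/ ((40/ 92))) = 122660406/ 4069540105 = 0.03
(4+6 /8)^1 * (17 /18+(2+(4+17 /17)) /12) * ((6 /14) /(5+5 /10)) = 95 /168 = 0.57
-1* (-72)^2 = -5184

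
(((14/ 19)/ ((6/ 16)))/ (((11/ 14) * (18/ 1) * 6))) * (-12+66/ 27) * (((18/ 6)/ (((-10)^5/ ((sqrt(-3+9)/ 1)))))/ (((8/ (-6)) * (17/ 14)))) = -14749 * sqrt(6)/ 3597412500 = -0.00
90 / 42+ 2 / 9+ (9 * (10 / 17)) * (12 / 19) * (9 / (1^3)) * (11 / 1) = 6784087 / 20349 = 333.39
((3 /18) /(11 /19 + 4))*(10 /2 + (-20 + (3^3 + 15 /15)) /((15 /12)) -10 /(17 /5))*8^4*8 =223821824 /22185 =10088.88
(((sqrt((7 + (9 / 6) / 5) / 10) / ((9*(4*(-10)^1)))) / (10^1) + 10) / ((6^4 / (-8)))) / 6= -5 / 486 + sqrt(73) / 34992000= -0.01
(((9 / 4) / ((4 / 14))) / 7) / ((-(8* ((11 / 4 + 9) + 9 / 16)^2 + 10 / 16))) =-12 / 12943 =-0.00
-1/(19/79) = -79/19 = -4.16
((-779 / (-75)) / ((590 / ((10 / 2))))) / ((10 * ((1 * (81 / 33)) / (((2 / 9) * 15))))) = 8569 / 716850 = 0.01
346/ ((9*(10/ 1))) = 173/ 45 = 3.84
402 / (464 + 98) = 201 / 281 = 0.72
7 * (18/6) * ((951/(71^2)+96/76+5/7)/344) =2178399/16473988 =0.13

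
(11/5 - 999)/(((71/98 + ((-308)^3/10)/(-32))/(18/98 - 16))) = 7725200/44740589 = 0.17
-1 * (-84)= 84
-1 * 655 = -655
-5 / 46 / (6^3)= -5 / 9936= -0.00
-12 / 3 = -4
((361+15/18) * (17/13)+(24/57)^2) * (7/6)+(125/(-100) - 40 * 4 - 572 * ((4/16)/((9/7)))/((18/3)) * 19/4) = 302.93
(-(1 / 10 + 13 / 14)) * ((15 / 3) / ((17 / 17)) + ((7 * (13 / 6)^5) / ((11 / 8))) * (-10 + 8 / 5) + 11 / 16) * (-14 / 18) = -145141451 / 89100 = -1628.97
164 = 164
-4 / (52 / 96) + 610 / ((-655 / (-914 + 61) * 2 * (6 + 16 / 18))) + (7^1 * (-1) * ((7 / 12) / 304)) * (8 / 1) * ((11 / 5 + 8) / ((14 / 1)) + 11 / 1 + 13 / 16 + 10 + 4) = 91328001247 / 1925888640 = 47.42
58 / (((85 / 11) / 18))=11484 / 85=135.11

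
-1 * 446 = -446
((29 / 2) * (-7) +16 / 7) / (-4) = 1389 / 56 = 24.80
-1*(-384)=384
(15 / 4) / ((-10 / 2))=-3 / 4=-0.75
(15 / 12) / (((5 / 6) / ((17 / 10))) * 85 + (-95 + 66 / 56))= -105 / 4381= -0.02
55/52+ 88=4631/52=89.06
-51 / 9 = -5.67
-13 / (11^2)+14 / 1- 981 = -117020 / 121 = -967.11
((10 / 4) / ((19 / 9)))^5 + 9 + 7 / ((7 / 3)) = 1135350141 / 79235168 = 14.33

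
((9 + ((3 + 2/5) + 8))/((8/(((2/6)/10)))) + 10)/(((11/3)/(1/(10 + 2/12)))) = 18153/67100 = 0.27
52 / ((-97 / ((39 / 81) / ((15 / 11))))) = -0.19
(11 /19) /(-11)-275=-5226 /19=-275.05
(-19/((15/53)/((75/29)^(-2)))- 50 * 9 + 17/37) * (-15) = 1434744194/208125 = 6893.67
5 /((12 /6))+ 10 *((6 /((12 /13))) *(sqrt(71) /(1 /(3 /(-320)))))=5 /2 - 39 *sqrt(71) /64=-2.63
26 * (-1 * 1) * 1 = -26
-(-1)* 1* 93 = 93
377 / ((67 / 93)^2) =3260673 / 4489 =726.37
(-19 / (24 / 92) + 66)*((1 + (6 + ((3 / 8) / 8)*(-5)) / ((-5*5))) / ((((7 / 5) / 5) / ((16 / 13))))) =-50471 / 2184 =-23.11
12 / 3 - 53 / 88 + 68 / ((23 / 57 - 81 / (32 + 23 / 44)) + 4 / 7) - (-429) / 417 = -15854165677 / 392047832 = -40.44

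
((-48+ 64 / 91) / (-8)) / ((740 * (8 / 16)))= 269 / 16835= 0.02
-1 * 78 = -78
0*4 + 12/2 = 6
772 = 772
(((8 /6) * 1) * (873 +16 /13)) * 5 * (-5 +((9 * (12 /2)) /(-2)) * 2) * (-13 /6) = 6705350 /9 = 745038.89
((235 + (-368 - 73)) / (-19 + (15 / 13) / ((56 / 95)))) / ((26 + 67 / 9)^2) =1735344 / 160583801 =0.01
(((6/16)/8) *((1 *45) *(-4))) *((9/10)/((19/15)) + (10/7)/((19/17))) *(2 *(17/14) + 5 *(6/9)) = -2880405/29792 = -96.68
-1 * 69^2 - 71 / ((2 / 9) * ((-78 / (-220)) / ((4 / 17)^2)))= -18074517 / 3757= -4810.89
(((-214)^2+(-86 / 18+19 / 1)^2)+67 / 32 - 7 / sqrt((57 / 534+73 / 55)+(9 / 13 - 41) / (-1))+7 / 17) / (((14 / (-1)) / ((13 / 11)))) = -26350717159 / 6785856+13*sqrt(676117675090) / 116874274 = -3883.09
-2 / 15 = -0.13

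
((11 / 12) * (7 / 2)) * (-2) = -77 / 12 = -6.42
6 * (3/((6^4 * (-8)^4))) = 1/294912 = 0.00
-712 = -712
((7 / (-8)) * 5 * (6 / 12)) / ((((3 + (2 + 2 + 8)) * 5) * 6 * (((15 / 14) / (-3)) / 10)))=49 / 360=0.14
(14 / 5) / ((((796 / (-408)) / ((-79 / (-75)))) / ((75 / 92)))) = -28203 / 22885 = -1.23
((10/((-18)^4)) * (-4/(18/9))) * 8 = -10/6561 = -0.00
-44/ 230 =-22/ 115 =-0.19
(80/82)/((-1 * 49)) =-40/2009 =-0.02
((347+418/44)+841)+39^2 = 5437/2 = 2718.50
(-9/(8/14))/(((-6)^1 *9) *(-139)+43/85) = -5355/2552212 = -0.00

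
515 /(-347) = -515 /347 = -1.48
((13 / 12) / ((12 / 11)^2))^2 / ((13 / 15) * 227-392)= -12371645 / 2915315712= -0.00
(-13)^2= 169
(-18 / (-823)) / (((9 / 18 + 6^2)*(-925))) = -36 / 55573075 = -0.00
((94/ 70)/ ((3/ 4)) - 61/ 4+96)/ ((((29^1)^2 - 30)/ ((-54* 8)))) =-1248012/ 28385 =-43.97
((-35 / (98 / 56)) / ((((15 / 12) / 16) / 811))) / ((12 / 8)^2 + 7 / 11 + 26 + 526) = -9135104 / 24415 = -374.16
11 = 11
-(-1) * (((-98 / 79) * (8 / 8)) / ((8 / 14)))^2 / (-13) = -117649 / 324532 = -0.36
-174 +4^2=-158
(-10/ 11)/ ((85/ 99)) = -18/ 17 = -1.06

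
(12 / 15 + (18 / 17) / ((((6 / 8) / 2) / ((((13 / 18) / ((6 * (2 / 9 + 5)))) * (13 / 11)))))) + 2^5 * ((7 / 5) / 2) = 1022904 / 43945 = 23.28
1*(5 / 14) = 5 / 14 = 0.36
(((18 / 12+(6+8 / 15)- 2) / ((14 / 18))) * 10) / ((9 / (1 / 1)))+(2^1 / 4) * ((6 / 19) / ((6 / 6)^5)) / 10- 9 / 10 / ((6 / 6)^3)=15431 / 1995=7.73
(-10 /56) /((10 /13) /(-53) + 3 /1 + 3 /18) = -0.06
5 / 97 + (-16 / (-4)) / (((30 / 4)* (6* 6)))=869 / 13095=0.07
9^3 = 729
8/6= 4/3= 1.33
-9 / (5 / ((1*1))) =-9 / 5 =-1.80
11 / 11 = 1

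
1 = 1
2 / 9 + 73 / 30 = 239 / 90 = 2.66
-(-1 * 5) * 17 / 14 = 6.07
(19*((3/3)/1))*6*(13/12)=247/2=123.50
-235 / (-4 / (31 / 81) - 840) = 7285 / 26364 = 0.28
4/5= 0.80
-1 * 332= -332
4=4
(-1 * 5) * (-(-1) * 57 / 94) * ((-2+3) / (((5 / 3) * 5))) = -171 / 470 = -0.36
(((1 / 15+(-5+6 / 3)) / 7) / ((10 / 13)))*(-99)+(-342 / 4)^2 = 5154927 / 700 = 7364.18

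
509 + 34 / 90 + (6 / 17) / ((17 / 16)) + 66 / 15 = 1337200 / 2601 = 514.11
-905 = -905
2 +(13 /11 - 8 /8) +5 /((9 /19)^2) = 21799 /891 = 24.47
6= 6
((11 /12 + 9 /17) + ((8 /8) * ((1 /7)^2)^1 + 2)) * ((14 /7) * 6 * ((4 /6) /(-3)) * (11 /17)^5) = -11161156402 /10644667929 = -1.05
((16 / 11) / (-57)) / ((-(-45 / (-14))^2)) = 3136 / 1269675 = 0.00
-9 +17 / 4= -19 / 4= -4.75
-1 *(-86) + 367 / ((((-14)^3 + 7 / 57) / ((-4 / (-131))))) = 1761929990 / 20488531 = 86.00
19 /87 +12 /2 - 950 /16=-36997 /696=-53.16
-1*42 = -42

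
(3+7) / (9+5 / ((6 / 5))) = 0.76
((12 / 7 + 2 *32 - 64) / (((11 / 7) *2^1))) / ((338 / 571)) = 1713 / 1859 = 0.92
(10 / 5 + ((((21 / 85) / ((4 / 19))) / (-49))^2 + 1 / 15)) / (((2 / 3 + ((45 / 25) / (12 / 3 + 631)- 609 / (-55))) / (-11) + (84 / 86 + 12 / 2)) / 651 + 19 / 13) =28064025650415183 / 19964489453572496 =1.41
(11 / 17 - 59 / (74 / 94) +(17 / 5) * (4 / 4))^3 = -11086136052888833 / 31107273625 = -356384.05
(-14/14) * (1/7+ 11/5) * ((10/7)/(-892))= 41/10927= 0.00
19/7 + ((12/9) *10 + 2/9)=1025/63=16.27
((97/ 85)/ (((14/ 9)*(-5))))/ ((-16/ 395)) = 68967/ 19040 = 3.62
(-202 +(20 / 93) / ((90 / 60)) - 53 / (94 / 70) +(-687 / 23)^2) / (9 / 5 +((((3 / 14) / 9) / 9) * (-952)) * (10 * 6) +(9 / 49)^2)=-27100769832395 / 6215611935761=-4.36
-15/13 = -1.15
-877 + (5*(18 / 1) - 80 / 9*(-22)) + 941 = 3146 / 9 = 349.56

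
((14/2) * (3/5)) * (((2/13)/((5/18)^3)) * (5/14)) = 17496/1625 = 10.77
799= 799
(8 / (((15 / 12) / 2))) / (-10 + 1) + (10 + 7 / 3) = 491 / 45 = 10.91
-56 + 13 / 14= -771 / 14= -55.07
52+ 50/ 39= 2078/ 39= 53.28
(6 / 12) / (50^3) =1 / 250000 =0.00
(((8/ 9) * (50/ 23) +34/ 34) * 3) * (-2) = -1214/ 69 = -17.59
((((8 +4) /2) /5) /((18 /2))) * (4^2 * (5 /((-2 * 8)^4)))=1 /6144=0.00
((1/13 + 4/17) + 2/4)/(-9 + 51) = 0.02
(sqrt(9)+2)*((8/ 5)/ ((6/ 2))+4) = 68/ 3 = 22.67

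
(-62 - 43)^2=11025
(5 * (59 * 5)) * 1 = 1475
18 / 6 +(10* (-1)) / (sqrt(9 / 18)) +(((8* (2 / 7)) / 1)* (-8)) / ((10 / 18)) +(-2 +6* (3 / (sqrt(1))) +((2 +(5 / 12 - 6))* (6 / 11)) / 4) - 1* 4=-56681 / 3080 - 10* sqrt(2)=-32.55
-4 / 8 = -1 / 2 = -0.50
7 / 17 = 0.41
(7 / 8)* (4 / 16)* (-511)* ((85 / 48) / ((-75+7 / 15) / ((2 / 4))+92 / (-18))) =4560675 / 3552256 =1.28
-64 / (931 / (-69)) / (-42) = -736 / 6517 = -0.11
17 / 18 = 0.94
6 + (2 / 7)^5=100874 / 16807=6.00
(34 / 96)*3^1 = 17 / 16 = 1.06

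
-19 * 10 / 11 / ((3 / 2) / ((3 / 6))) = -190 / 33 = -5.76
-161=-161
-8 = -8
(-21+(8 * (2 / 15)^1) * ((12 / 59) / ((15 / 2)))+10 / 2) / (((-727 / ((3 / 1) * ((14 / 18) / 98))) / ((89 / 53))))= 449272 / 511499025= 0.00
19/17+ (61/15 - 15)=-2503/255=-9.82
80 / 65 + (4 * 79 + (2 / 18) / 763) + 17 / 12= 113783953 / 357084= 318.65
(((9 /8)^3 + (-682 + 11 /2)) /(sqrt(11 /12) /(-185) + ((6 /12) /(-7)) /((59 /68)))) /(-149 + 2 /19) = -1578042773490225 /28540034775232 + 69075958182455 * sqrt(33) /114160139100928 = -51.82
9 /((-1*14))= -9 /14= -0.64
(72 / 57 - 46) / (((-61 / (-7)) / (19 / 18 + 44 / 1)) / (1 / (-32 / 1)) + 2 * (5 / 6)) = 14476350 / 1463437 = 9.89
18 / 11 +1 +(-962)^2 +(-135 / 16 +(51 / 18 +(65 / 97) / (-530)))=2512061555533 / 2714448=925441.03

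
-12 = -12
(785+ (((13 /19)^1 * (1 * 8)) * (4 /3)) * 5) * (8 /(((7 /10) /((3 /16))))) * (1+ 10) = 19363.72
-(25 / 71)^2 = -625 / 5041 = -0.12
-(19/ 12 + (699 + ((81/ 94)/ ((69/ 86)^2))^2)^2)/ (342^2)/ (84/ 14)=-2252033791680837537088159/ 3218094761800702040928288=-0.70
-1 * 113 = -113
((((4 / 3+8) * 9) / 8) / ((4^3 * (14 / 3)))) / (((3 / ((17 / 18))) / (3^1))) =17 / 512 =0.03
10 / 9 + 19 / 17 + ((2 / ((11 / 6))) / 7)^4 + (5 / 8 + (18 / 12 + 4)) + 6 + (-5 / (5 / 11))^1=144328614169 / 43027322184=3.35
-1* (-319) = 319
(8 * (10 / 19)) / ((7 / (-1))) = -80 / 133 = -0.60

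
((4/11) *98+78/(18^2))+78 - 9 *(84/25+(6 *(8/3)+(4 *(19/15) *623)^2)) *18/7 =-4793942856959/20790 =-230588882.01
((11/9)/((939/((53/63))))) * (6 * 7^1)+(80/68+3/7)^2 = 941414519/359023833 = 2.62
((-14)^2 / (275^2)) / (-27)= -196 / 2041875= -0.00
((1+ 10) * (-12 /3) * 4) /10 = -88 /5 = -17.60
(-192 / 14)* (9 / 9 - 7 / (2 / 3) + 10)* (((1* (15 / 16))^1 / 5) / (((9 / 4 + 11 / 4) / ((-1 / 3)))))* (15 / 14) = 9 / 98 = 0.09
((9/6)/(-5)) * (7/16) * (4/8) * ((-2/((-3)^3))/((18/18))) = -7/1440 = -0.00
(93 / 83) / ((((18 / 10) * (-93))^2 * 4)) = 25 / 2500956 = 0.00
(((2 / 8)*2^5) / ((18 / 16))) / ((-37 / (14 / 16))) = -56 / 333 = -0.17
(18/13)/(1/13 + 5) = 3/11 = 0.27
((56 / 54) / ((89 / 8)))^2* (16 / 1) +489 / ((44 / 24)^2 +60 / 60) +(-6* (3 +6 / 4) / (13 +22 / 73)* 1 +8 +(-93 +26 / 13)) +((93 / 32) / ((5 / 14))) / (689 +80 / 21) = 27.25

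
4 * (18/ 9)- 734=-726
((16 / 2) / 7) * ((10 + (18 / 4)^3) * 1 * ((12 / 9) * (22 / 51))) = 71192 / 1071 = 66.47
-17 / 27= -0.63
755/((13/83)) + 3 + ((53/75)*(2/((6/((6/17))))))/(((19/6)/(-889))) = 503884716/104975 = 4800.04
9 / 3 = 3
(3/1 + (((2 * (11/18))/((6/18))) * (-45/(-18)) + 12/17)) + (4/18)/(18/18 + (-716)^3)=1445856016537/112320878670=12.87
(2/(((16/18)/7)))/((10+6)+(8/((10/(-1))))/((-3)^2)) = 2835/2864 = 0.99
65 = 65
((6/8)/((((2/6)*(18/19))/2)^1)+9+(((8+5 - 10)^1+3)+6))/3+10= 223/12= 18.58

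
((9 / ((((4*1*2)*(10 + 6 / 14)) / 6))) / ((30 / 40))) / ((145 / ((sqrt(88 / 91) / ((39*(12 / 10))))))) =sqrt(2002) / 357773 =0.00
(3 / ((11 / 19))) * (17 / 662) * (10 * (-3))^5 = -11773350000 / 3641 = -3233548.48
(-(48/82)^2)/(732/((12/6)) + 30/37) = -592/633737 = -0.00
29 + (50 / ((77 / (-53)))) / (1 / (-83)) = 222183 / 77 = 2885.49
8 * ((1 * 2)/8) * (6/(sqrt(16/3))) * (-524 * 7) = -11004 * sqrt(3) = -19059.49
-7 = -7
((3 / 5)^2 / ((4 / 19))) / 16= 171 / 1600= 0.11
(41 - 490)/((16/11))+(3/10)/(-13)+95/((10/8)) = -242019/1040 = -232.71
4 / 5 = 0.80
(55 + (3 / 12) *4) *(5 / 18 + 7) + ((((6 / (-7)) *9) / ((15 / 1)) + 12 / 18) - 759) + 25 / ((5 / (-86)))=-246107 / 315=-781.29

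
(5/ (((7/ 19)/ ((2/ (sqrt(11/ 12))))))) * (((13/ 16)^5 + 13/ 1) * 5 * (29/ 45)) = 38577661655 * sqrt(33)/ 181665792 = 1219.89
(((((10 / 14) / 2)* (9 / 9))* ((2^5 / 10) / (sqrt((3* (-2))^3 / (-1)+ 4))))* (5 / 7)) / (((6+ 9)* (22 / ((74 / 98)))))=74* sqrt(55) / 4357815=0.00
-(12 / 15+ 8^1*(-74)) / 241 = 2956 / 1205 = 2.45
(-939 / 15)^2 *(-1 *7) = -685783 / 25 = -27431.32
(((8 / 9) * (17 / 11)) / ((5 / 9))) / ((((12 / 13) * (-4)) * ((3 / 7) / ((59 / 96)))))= -91273 / 95040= -0.96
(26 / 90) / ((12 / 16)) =52 / 135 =0.39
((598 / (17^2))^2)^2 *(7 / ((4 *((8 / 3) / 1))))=167843314821 / 13951514882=12.03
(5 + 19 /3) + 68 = 238 /3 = 79.33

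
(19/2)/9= 19/18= 1.06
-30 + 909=879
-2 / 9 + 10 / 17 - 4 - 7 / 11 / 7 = -6269 / 1683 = -3.72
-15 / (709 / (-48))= 720 / 709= 1.02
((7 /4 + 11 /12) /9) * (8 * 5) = 320 /27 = 11.85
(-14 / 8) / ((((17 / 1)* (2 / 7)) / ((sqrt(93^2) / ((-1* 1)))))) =4557 / 136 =33.51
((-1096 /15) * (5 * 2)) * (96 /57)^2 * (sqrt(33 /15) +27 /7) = -20201472 /2527 - 2244608 * sqrt(55) /5415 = -11068.39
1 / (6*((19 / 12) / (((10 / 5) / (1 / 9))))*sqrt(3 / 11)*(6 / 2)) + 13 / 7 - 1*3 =-8 / 7 + 4*sqrt(33) / 19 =0.07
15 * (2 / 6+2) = 35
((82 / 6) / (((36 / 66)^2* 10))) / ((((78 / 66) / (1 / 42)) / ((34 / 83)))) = 927707 / 24471720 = 0.04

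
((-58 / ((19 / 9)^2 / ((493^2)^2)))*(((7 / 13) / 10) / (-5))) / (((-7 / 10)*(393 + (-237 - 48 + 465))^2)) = -30836010161322 / 856026665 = -36022.25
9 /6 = 3 /2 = 1.50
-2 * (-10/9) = 20/9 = 2.22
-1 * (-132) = 132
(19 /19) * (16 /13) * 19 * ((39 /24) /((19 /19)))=38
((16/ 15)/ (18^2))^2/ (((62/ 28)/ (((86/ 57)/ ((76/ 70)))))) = 67424/ 9912260385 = 0.00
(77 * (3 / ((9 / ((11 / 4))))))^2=717409 / 144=4982.01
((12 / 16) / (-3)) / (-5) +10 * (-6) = -1199 / 20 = -59.95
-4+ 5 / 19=-3.74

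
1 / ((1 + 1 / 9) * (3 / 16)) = 4.80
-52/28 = -13/7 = -1.86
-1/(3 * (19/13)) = -13/57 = -0.23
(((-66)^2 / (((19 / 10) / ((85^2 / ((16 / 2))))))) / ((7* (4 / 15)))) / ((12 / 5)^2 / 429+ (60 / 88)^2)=7735252078125 / 3335507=2319063.36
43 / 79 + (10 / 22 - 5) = -3477 / 869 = -4.00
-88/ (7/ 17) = -213.71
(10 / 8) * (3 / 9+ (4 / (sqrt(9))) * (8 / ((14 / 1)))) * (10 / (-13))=-575 / 546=-1.05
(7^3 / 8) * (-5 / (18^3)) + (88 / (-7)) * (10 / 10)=-4117733 / 326592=-12.61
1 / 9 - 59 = -530 / 9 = -58.89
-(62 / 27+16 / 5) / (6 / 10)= -742 / 81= -9.16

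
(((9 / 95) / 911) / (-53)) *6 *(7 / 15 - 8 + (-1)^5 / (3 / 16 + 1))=42966 / 435754075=0.00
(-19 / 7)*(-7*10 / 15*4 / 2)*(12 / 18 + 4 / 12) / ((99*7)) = 76 / 2079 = 0.04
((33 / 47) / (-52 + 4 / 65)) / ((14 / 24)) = -6435 / 277676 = -0.02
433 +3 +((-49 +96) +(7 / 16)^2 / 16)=1978417 / 4096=483.01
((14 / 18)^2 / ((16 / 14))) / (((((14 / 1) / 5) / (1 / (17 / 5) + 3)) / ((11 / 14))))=2695 / 5508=0.49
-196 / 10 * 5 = -98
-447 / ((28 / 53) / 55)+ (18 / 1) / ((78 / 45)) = -16935285 / 364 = -46525.51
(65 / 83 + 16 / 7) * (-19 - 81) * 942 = -167958600 / 581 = -289085.37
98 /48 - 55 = -1271 /24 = -52.96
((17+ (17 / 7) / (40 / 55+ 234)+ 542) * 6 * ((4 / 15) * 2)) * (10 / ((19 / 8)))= 1293254784 / 171703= 7531.93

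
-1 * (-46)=46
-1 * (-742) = 742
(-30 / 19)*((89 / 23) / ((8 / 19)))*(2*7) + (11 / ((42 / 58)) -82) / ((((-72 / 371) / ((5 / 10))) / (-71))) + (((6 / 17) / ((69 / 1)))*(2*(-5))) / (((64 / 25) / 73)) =-12425.65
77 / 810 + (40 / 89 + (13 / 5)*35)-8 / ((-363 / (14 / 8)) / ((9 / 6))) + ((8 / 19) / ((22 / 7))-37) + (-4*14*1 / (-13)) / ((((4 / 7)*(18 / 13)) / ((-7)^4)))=2175576877987 / 165734910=13126.85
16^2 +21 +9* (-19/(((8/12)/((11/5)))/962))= -2712898/5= -542579.60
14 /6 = 7 /3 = 2.33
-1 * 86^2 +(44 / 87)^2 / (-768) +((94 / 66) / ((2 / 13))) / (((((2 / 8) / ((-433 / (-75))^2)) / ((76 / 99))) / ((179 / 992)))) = -55384566746973419 / 7665656130000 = -7225.03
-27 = -27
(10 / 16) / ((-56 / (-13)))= 65 / 448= 0.15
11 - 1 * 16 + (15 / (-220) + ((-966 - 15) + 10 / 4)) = -43277 / 44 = -983.57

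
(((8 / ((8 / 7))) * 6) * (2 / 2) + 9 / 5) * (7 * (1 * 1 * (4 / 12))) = 511 / 5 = 102.20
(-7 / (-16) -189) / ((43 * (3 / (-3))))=3017 / 688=4.39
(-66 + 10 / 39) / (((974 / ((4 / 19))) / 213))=-3.03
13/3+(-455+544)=280/3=93.33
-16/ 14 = -8/ 7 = -1.14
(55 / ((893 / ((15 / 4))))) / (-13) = -825 / 46436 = -0.02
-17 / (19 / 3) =-51 / 19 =-2.68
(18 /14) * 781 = 7029 /7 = 1004.14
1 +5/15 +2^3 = 28/3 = 9.33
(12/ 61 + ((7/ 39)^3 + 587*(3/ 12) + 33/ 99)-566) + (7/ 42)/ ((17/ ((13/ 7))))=-721156255135/ 1722386484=-418.70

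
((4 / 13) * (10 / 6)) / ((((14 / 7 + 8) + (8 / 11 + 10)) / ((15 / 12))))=0.03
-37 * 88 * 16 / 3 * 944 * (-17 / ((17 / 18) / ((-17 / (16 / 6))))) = -1881082368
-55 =-55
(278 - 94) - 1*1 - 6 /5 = 909 /5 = 181.80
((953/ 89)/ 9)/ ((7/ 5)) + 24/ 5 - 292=-8027827/ 28035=-286.35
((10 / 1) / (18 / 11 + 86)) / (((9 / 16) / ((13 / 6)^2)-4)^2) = 12566840 / 1658111089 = 0.01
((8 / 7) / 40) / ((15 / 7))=1 / 75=0.01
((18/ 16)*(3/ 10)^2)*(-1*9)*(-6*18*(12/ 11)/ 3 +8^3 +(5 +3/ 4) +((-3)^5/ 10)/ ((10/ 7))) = -185025303/ 440000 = -420.51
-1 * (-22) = 22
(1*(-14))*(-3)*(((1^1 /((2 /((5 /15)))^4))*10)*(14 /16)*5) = 1225 /864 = 1.42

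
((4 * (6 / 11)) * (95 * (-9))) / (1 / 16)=-328320 / 11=-29847.27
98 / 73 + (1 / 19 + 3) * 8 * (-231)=-7822570 / 1387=-5639.92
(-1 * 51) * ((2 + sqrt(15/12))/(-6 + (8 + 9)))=-102/11- 51 * sqrt(5)/22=-14.46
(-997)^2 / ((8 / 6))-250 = 2981027 / 4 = 745256.75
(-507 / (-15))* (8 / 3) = 1352 / 15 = 90.13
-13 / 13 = -1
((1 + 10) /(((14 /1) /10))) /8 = 55 /56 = 0.98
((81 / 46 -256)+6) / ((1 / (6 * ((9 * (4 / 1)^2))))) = -4933008 / 23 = -214478.61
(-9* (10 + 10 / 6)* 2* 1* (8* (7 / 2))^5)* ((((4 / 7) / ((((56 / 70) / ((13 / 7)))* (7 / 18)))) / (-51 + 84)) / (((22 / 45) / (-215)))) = 19879292160000 / 121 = 164291670743.80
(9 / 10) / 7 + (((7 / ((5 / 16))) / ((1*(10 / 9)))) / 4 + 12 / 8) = 1167 / 175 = 6.67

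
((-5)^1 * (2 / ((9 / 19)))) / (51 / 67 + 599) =-6365 / 180828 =-0.04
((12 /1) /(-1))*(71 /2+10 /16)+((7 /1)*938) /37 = -18947 /74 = -256.04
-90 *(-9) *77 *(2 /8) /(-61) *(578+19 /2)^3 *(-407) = 20589877246640625 /976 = 21096185703525.23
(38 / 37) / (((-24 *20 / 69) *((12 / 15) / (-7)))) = 3059 / 2368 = 1.29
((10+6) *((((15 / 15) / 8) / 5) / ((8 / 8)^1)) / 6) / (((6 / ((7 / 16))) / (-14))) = -49 / 720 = -0.07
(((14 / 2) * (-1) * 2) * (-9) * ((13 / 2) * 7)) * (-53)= -303849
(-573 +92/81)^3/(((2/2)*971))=-99387960734161/516029211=-192601.42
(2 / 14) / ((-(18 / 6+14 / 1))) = -1 / 119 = -0.01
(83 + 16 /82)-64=787 /41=19.20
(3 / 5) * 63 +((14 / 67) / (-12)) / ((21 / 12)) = 37979 / 1005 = 37.79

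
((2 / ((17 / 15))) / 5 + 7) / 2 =125 / 34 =3.68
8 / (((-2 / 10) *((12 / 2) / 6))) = -40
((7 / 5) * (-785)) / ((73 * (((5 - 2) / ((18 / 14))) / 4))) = -1884 / 73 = -25.81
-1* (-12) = 12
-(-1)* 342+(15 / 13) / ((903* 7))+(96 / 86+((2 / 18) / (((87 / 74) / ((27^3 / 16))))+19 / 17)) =49747543091 / 108030104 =460.50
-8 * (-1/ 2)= 4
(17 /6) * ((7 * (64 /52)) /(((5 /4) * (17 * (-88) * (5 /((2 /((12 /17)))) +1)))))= -476 /100815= -0.00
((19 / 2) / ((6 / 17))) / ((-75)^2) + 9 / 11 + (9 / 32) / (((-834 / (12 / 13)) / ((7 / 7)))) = 0.82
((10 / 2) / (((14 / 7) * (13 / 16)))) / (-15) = -8 / 39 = -0.21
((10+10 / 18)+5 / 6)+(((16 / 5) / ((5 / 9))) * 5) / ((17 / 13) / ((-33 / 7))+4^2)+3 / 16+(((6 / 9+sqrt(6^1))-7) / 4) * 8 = 3600919 / 4856400+2 * sqrt(6) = 5.64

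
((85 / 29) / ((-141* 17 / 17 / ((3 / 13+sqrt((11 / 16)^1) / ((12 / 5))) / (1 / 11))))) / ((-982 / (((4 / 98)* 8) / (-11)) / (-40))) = 27200 / 426301421+8500* sqrt(11) / 295131753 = 0.00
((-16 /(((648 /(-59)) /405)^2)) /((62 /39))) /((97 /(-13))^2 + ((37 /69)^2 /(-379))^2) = -1867540919962509800775 /7597486494414355184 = -245.81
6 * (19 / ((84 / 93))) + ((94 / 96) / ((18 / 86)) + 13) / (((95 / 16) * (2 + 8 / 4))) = 9118169 / 71820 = 126.96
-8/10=-4/5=-0.80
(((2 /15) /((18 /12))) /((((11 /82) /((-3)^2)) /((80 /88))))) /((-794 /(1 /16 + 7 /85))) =-8077 /8166290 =-0.00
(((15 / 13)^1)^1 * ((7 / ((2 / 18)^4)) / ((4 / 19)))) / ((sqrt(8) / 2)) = 13089195 * sqrt(2) / 104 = 177989.59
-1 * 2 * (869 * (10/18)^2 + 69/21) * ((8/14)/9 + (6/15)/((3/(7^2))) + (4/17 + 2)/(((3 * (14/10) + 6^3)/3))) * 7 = -25189.88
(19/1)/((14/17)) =23.07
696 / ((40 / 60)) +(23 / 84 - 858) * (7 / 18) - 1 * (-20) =730.44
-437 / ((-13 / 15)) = 6555 / 13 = 504.23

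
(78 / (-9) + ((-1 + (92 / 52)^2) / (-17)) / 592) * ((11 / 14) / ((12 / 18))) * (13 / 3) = -60805657 / 1373736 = -44.26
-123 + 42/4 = -225/2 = -112.50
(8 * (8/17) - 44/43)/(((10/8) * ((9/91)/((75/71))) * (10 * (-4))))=-30394/51901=-0.59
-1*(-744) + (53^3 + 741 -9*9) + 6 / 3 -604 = 149679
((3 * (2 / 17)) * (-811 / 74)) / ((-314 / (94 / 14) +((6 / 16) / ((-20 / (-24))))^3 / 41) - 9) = 37507128000 / 540722200573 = 0.07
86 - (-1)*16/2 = 94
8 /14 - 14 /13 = -46 /91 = -0.51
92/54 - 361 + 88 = -7325/27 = -271.30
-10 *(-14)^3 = 27440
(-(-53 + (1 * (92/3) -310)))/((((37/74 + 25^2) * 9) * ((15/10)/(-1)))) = -3988/101331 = -0.04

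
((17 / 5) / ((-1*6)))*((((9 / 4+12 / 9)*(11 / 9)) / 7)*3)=-8041 / 7560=-1.06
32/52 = 8/13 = 0.62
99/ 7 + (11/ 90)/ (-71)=632533/ 44730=14.14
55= 55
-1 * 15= -15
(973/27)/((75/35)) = 6811/405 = 16.82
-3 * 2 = -6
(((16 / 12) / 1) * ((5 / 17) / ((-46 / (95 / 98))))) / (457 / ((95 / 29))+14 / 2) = -45125 / 799964886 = -0.00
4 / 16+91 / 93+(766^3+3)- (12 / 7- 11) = 1170381105175 / 2604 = 449455109.51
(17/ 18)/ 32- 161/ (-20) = 23269/ 2880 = 8.08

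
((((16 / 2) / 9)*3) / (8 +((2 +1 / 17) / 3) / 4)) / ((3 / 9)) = 1632 / 1667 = 0.98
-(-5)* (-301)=-1505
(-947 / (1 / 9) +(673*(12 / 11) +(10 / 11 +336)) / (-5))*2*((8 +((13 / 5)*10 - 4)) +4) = -32677196 / 55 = -594130.84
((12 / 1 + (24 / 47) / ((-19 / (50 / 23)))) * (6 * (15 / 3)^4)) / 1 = 919755000 / 20539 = 44780.90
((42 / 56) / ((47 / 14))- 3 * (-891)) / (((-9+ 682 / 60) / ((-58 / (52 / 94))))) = -109308105 / 923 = -118426.98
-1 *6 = -6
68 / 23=2.96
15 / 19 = 0.79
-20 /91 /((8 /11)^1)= -55 /182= -0.30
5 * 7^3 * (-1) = -1715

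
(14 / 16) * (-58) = -203 / 4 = -50.75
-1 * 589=-589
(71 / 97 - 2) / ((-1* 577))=123 / 55969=0.00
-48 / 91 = -0.53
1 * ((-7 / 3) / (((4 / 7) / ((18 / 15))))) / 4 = -49 / 40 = -1.22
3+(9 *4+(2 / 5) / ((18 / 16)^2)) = 15923 / 405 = 39.32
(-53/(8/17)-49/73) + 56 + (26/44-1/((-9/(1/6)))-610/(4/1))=-36283033/173448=-209.19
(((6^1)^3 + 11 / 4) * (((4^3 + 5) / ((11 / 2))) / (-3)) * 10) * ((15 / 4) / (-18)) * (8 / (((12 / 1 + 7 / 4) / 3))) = 402500 / 121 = 3326.45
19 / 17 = 1.12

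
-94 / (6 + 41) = -2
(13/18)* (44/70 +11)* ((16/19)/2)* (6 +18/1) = 169312/1995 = 84.87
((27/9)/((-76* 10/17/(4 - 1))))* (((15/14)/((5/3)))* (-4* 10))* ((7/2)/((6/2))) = 459/76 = 6.04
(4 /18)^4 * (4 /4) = 16 /6561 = 0.00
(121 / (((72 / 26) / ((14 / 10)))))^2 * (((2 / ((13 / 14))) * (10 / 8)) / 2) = 65284219 / 12960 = 5037.36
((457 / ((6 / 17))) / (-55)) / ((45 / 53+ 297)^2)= -0.00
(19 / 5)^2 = 361 / 25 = 14.44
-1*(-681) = 681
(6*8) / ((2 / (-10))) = -240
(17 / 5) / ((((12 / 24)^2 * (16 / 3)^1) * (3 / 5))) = 17 / 4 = 4.25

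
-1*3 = -3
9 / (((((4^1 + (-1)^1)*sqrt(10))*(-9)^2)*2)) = sqrt(10) / 540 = 0.01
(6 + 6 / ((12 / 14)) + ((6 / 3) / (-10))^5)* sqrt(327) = 40624* sqrt(327) / 3125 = 235.08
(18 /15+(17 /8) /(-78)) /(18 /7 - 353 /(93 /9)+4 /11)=-8734033 /232555440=-0.04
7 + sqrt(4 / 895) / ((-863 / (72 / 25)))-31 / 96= 641 / 96-144 * sqrt(895) / 19309625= 6.68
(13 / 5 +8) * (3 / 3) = 10.60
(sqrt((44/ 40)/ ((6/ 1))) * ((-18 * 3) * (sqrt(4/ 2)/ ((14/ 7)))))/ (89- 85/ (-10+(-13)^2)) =-1431 * sqrt(330)/ 140660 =-0.18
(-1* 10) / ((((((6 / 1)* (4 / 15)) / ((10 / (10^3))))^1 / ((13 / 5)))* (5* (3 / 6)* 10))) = -13 / 2000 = -0.01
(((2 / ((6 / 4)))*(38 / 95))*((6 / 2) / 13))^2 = 64 / 4225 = 0.02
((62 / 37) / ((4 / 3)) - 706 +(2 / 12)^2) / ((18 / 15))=-4693405 / 7992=-587.26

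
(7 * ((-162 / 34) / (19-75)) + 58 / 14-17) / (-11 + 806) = -3891 / 252280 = -0.02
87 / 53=1.64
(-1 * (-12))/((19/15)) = 180/19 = 9.47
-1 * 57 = -57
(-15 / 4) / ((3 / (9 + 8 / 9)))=-445 / 36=-12.36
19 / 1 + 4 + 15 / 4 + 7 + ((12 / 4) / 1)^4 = 114.75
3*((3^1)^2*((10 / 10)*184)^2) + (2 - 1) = 914113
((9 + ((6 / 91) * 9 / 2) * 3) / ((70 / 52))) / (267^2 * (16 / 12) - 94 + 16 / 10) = 300 / 3877517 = 0.00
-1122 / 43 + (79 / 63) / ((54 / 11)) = -3779677 / 146286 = -25.84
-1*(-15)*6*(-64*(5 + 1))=-34560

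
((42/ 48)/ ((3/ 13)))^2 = 8281/ 576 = 14.38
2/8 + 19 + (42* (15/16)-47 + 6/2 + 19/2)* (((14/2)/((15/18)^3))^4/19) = 102273038314727/18554687500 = 5511.98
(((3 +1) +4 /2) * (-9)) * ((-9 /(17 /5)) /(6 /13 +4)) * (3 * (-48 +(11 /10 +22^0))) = -255879 /58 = -4411.71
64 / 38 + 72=1400 / 19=73.68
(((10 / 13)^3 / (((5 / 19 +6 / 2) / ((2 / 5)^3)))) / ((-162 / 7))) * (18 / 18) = -0.00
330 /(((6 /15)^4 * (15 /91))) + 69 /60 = 3128171 /40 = 78204.28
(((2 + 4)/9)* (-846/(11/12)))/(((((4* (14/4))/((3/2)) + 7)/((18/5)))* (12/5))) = -30456/539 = -56.50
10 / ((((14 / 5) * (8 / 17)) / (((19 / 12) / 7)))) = 8075 / 4704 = 1.72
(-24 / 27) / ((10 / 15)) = -4 / 3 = -1.33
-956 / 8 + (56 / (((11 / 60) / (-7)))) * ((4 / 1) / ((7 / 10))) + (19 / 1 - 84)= -272859 / 22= -12402.68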